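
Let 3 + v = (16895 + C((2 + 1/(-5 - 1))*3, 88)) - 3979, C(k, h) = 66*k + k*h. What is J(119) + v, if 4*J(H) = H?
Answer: 55159/4 ≈ 13790.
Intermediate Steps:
J(H) = H/4
C(k, h) = 66*k + h*k
v = 13760 (v = -3 + ((16895 + ((2 + 1/(-5 - 1))*3)*(66 + 88)) - 3979) = -3 + ((16895 + ((2 + 1/(-6))*3)*154) - 3979) = -3 + ((16895 + ((2 - ⅙)*3)*154) - 3979) = -3 + ((16895 + ((11/6)*3)*154) - 3979) = -3 + ((16895 + (11/2)*154) - 3979) = -3 + ((16895 + 847) - 3979) = -3 + (17742 - 3979) = -3 + 13763 = 13760)
J(119) + v = (¼)*119 + 13760 = 119/4 + 13760 = 55159/4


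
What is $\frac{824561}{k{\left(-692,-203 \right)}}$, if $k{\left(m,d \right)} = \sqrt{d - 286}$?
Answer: $- \frac{824561 i \sqrt{489}}{489} \approx - 37288.0 i$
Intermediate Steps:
$k{\left(m,d \right)} = \sqrt{-286 + d}$
$\frac{824561}{k{\left(-692,-203 \right)}} = \frac{824561}{\sqrt{-286 - 203}} = \frac{824561}{\sqrt{-489}} = \frac{824561}{i \sqrt{489}} = 824561 \left(- \frac{i \sqrt{489}}{489}\right) = - \frac{824561 i \sqrt{489}}{489}$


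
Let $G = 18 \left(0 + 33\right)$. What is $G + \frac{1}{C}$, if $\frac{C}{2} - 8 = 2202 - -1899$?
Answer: $\frac{4881493}{8218} \approx 594.0$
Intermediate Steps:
$C = 8218$ ($C = 16 + 2 \left(2202 - -1899\right) = 16 + 2 \left(2202 + 1899\right) = 16 + 2 \cdot 4101 = 16 + 8202 = 8218$)
$G = 594$ ($G = 18 \cdot 33 = 594$)
$G + \frac{1}{C} = 594 + \frac{1}{8218} = \frac{4881493}{8218}$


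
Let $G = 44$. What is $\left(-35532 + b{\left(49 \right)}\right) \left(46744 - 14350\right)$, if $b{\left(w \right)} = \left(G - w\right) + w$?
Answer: $-1149598272$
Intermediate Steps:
$b{\left(w \right)} = 44$ ($b{\left(w \right)} = \left(44 - w\right) + w = 44$)
$\left(-35532 + b{\left(49 \right)}\right) \left(46744 - 14350\right) = \left(-35532 + 44\right) \left(46744 - 14350\right) = \left(-35488\right) 32394 = -1149598272$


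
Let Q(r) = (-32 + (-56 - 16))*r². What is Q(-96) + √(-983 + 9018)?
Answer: -958464 + √8035 ≈ -9.5837e+5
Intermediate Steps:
Q(r) = -104*r² (Q(r) = (-32 - 72)*r² = -104*r²)
Q(-96) + √(-983 + 9018) = -104*(-96)² + √(-983 + 9018) = -104*9216 + √8035 = -958464 + √8035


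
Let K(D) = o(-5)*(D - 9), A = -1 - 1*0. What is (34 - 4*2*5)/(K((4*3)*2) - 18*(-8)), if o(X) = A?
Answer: -2/43 ≈ -0.046512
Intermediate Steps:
A = -1 (A = -1 + 0 = -1)
o(X) = -1
K(D) = 9 - D (K(D) = -(D - 9) = -(-9 + D) = 9 - D)
(34 - 4*2*5)/(K((4*3)*2) - 18*(-8)) = (34 - 4*2*5)/((9 - 4*3*2) - 18*(-8)) = (34 - 8*5)/((9 - 12*2) + 144) = (34 - 40)/((9 - 1*24) + 144) = -6/((9 - 24) + 144) = -6/(-15 + 144) = -6/129 = -6*1/129 = -2/43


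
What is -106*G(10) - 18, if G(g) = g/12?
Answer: -319/3 ≈ -106.33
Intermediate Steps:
G(g) = g/12 (G(g) = g*(1/12) = g/12)
-106*G(10) - 18 = -53*10/6 - 18 = -106*⅚ - 18 = -265/3 - 18 = -319/3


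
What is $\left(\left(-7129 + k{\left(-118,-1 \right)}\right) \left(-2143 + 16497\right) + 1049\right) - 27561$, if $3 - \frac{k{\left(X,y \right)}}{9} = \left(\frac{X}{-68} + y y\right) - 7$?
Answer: $- \frac{1724100555}{17} \approx -1.0142 \cdot 10^{8}$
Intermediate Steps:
$k{\left(X,y \right)} = 90 - 9 y^{2} + \frac{9 X}{68}$ ($k{\left(X,y \right)} = 27 - 9 \left(\left(\frac{X}{-68} + y y\right) - 7\right) = 27 - 9 \left(\left(- \frac{X}{68} + y^{2}\right) - 7\right) = 27 - 9 \left(\left(y^{2} - \frac{X}{68}\right) - 7\right) = 27 - 9 \left(-7 + y^{2} - \frac{X}{68}\right) = 27 + \left(63 - 9 y^{2} + \frac{9 X}{68}\right) = 90 - 9 y^{2} + \frac{9 X}{68}$)
$\left(\left(-7129 + k{\left(-118,-1 \right)}\right) \left(-2143 + 16497\right) + 1049\right) - 27561 = \left(\left(-7129 + \left(90 - 9 \left(-1\right)^{2} + \frac{9}{68} \left(-118\right)\right)\right) \left(-2143 + 16497\right) + 1049\right) - 27561 = \left(\left(-7129 - - \frac{2223}{34}\right) 14354 + 1049\right) - 27561 = \left(\left(-7129 + \frac{2223}{34}\right) 14354 + 1049\right) - 27561 = \left(\left(- \frac{240163}{34}\right) 14354 + 1049\right) - 27561 = \left(- \frac{1723649851}{17} + 1049\right) - 27561 = - \frac{1723632018}{17} - 27561 = - \frac{1724100555}{17}$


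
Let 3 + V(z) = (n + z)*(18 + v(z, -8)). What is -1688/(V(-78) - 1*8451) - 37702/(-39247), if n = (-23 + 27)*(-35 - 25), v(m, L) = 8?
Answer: 348350890/328144167 ≈ 1.0616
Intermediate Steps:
n = -240 (n = 4*(-60) = -240)
V(z) = -6243 + 26*z (V(z) = -3 + (-240 + z)*(18 + 8) = -3 + (-240 + z)*26 = -3 + (-6240 + 26*z) = -6243 + 26*z)
-1688/(V(-78) - 1*8451) - 37702/(-39247) = -1688/((-6243 + 26*(-78)) - 1*8451) - 37702/(-39247) = -1688/((-6243 - 2028) - 8451) - 37702*(-1/39247) = -1688/(-8271 - 8451) + 37702/39247 = -1688/(-16722) + 37702/39247 = -1688*(-1/16722) + 37702/39247 = 844/8361 + 37702/39247 = 348350890/328144167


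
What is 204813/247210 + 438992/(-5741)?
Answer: -107347380887/1419232610 ≈ -75.638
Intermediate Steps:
204813/247210 + 438992/(-5741) = 204813*(1/247210) + 438992*(-1/5741) = 204813/247210 - 438992/5741 = -107347380887/1419232610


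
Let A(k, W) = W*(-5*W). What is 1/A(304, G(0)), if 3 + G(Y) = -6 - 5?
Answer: -1/980 ≈ -0.0010204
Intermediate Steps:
G(Y) = -14 (G(Y) = -3 + (-6 - 5) = -3 - 11 = -14)
A(k, W) = -5*W**2
1/A(304, G(0)) = 1/(-5*(-14)**2) = 1/(-5*196) = 1/(-980) = -1/980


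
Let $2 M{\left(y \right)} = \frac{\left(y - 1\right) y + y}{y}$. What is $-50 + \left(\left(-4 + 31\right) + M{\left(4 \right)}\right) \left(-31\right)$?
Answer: $-949$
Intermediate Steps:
$M{\left(y \right)} = \frac{y + y \left(-1 + y\right)}{2 y}$ ($M{\left(y \right)} = \frac{\left(\left(y - 1\right) y + y\right) \frac{1}{y}}{2} = \frac{\left(\left(-1 + y\right) y + y\right) \frac{1}{y}}{2} = \frac{\left(y \left(-1 + y\right) + y\right) \frac{1}{y}}{2} = \frac{\left(y + y \left(-1 + y\right)\right) \frac{1}{y}}{2} = \frac{\frac{1}{y} \left(y + y \left(-1 + y\right)\right)}{2} = \frac{y + y \left(-1 + y\right)}{2 y}$)
$-50 + \left(\left(-4 + 31\right) + M{\left(4 \right)}\right) \left(-31\right) = -50 + \left(\left(-4 + 31\right) + \frac{1}{2} \cdot 4\right) \left(-31\right) = -50 + \left(27 + 2\right) \left(-31\right) = -50 + 29 \left(-31\right) = -50 - 899 = -949$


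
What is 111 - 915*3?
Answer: -2634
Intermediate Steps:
111 - 915*3 = 111 - 15*183 = 111 - 2745 = -2634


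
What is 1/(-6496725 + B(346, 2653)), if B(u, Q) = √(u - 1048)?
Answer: -2165575/14069145242109 - I*√78/14069145242109 ≈ -1.5392e-7 - 6.2774e-13*I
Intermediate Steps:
B(u, Q) = √(-1048 + u)
1/(-6496725 + B(346, 2653)) = 1/(-6496725 + √(-1048 + 346)) = 1/(-6496725 + √(-702)) = 1/(-6496725 + 3*I*√78)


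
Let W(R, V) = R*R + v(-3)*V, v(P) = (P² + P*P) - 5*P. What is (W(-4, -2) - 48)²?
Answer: 9604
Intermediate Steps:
v(P) = -5*P + 2*P² (v(P) = (P² + P²) - 5*P = 2*P² - 5*P = -5*P + 2*P²)
W(R, V) = R² + 33*V (W(R, V) = R*R + (-3*(-5 + 2*(-3)))*V = R² + (-3*(-5 - 6))*V = R² + (-3*(-11))*V = R² + 33*V)
(W(-4, -2) - 48)² = (((-4)² + 33*(-2)) - 48)² = ((16 - 66) - 48)² = (-50 - 48)² = (-98)² = 9604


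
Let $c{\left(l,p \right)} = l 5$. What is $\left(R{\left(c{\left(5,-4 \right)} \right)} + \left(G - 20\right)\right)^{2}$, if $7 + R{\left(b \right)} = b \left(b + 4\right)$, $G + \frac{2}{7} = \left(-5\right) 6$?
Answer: $\frac{21846276}{49} \approx 4.4584 \cdot 10^{5}$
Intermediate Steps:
$c{\left(l,p \right)} = 5 l$
$G = - \frac{212}{7}$ ($G = - \frac{2}{7} - 30 = - \frac{212}{7} \approx -30.286$)
$R{\left(b \right)} = -7 + b \left(4 + b\right)$ ($R{\left(b \right)} = -7 + b \left(b + 4\right) = -7 + b \left(4 + b\right)$)
$\left(R{\left(c{\left(5,-4 \right)} \right)} + \left(G - 20\right)\right)^{2} = \left(\left(-7 + \left(5 \cdot 5\right)^{2} + 4 \cdot 5 \cdot 5\right) - \frac{352}{7}\right)^{2} = \left(\left(-7 + 25^{2} + 4 \cdot 25\right) - \frac{352}{7}\right)^{2} = \left(\left(-7 + 625 + 100\right) - \frac{352}{7}\right)^{2} = \left(718 - \frac{352}{7}\right)^{2} = \left(\frac{4674}{7}\right)^{2} = \frac{21846276}{49}$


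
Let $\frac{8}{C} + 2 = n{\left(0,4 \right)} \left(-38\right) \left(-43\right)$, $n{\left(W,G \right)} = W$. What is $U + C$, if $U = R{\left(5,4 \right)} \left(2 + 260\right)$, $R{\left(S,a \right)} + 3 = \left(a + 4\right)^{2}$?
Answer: $15978$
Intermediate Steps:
$R{\left(S,a \right)} = -3 + \left(4 + a\right)^{2}$ ($R{\left(S,a \right)} = -3 + \left(a + 4\right)^{2} = -3 + \left(4 + a\right)^{2}$)
$U = 15982$ ($U = \left(-3 + \left(4 + 4\right)^{2}\right) \left(2 + 260\right) = \left(-3 + 8^{2}\right) 262 = \left(-3 + 64\right) 262 = 61 \cdot 262 = 15982$)
$C = -4$ ($C = \frac{8}{-2 + 0 \left(-38\right) \left(-43\right)} = \frac{8}{-2 + 0 \left(-43\right)} = \frac{8}{-2 + 0} = \frac{8}{-2} = 8 \left(- \frac{1}{2}\right) = -4$)
$U + C = 15982 - 4 = 15978$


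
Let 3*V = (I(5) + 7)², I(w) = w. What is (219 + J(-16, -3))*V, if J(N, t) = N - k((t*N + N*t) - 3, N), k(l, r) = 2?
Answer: 9648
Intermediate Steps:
V = 48 (V = (5 + 7)²/3 = (⅓)*12² = (⅓)*144 = 48)
J(N, t) = -2 + N (J(N, t) = N - 1*2 = N - 2 = -2 + N)
(219 + J(-16, -3))*V = (219 + (-2 - 16))*48 = (219 - 18)*48 = 201*48 = 9648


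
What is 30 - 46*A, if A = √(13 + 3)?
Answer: -154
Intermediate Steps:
A = 4 (A = √16 = 4)
30 - 46*A = 30 - 46*4 = 30 - 184 = -154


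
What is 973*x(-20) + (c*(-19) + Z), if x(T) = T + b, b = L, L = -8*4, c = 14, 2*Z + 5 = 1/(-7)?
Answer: -356052/7 ≈ -50865.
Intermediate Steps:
Z = -18/7 (Z = -5/2 + (1/2)/(-7) = -5/2 + (1/2)*(-1/7) = -5/2 - 1/14 = -18/7 ≈ -2.5714)
L = -32
b = -32
x(T) = -32 + T (x(T) = T - 32 = -32 + T)
973*x(-20) + (c*(-19) + Z) = 973*(-32 - 20) + (14*(-19) - 18/7) = 973*(-52) + (-266 - 18/7) = -50596 - 1880/7 = -356052/7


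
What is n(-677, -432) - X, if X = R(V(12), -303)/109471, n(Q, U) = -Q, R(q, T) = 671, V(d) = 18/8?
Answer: 74111196/109471 ≈ 676.99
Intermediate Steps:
V(d) = 9/4 (V(d) = 18*(1/8) = 9/4)
X = 671/109471 ≈ 0.0061295
n(-677, -432) - X = -1*(-677) - 1*671/109471 = 677 - 671/109471 = 74111196/109471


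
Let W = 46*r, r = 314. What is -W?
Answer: -14444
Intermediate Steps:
W = 14444 (W = 46*314 = 14444)
-W = -1*14444 = -14444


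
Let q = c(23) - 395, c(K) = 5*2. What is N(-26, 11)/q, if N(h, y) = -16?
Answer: 16/385 ≈ 0.041558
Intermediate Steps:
c(K) = 10
q = -385 (q = 10 - 395 = -385)
N(-26, 11)/q = -16/(-385) = -16*(-1/385) = 16/385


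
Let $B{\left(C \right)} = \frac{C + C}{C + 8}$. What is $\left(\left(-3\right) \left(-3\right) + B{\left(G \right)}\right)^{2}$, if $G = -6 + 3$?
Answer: $\frac{1521}{25} \approx 60.84$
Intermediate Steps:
$G = -3$
$B{\left(C \right)} = \frac{2 C}{8 + C}$
$\left(\left(-3\right) \left(-3\right) + B{\left(G \right)}\right)^{2} = \left(\left(-3\right) \left(-3\right) + 2 \left(-3\right) \frac{1}{8 - 3}\right)^{2} = \left(9 + 2 \left(-3\right) \frac{1}{5}\right)^{2} = \left(9 - \frac{6}{5}\right)^{2} = \left(\frac{39}{5}\right)^{2} = \frac{1521}{25}$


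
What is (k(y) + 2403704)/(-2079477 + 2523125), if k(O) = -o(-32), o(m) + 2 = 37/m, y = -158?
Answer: 76918629/14196736 ≈ 5.4181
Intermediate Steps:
o(m) = -2 + 37/m
k(O) = 101/32 (k(O) = -(-2 + 37/(-32)) = -(-2 + 37*(-1/32)) = -(-2 - 37/32) = -1*(-101/32) = 101/32)
(k(y) + 2403704)/(-2079477 + 2523125) = (101/32 + 2403704)/(-2079477 + 2523125) = (76918629/32)/443648 = (76918629/32)*(1/443648) = 76918629/14196736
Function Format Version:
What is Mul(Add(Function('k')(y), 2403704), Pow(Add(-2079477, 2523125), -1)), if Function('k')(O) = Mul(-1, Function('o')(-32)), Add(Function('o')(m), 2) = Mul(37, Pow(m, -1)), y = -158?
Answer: Rational(76918629, 14196736) ≈ 5.4181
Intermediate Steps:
Function('o')(m) = Add(-2, Mul(37, Pow(m, -1)))
Function('k')(O) = Rational(101, 32) (Function('k')(O) = Mul(-1, Add(-2, Mul(37, Pow(-32, -1)))) = Mul(-1, Add(-2, Mul(37, Rational(-1, 32)))) = Mul(-1, Add(-2, Rational(-37, 32))) = Mul(-1, Rational(-101, 32)) = Rational(101, 32))
Mul(Add(Function('k')(y), 2403704), Pow(Add(-2079477, 2523125), -1)) = Mul(Add(Rational(101, 32), 2403704), Pow(Add(-2079477, 2523125), -1)) = Mul(Rational(76918629, 32), Pow(443648, -1)) = Mul(Rational(76918629, 32), Rational(1, 443648)) = Rational(76918629, 14196736)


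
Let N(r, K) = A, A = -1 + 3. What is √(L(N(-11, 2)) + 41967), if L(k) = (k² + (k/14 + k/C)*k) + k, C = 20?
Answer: 4*√3213595/35 ≈ 204.87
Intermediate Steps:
A = 2
N(r, K) = 2
L(k) = k + 157*k²/140 (L(k) = (k² + (k/14 + k/20)*k) + k = (k² + (17*k/140)*k) + k = (k² + 17*k²/140) + k = 157*k²/140 + k = k + 157*k²/140)
√(L(N(-11, 2)) + 41967) = √((1/140)*2*(140 + 157*2) + 41967) = √((1/140)*2*(140 + 314) + 41967) = √((1/140)*2*454 + 41967) = √(227/35 + 41967) = √(1469072/35) = 4*√3213595/35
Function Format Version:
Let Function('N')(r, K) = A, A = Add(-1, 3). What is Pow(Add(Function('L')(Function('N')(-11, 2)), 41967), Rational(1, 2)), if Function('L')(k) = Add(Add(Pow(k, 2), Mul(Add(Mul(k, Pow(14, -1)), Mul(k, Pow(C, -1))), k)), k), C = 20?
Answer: Mul(Rational(4, 35), Pow(3213595, Rational(1, 2))) ≈ 204.87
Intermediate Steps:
A = 2
Function('N')(r, K) = 2
Function('L')(k) = Add(k, Mul(Rational(157, 140), Pow(k, 2))) (Function('L')(k) = Add(Add(Pow(k, 2), Mul(Add(Mul(k, Pow(14, -1)), Mul(k, Pow(20, -1))), k)), k) = Add(Add(Pow(k, 2), Mul(Add(Mul(k, Rational(1, 14)), Mul(k, Rational(1, 20))), k)), k) = Add(Add(Pow(k, 2), Mul(Add(Mul(Rational(1, 14), k), Mul(Rational(1, 20), k)), k)), k) = Add(Add(Pow(k, 2), Mul(Mul(Rational(17, 140), k), k)), k) = Add(Add(Pow(k, 2), Mul(Rational(17, 140), Pow(k, 2))), k) = Add(Mul(Rational(157, 140), Pow(k, 2)), k) = Add(k, Mul(Rational(157, 140), Pow(k, 2))))
Pow(Add(Function('L')(Function('N')(-11, 2)), 41967), Rational(1, 2)) = Pow(Add(Mul(Rational(1, 140), 2, Add(140, Mul(157, 2))), 41967), Rational(1, 2)) = Pow(Add(Mul(Rational(1, 140), 2, Add(140, 314)), 41967), Rational(1, 2)) = Pow(Add(Mul(Rational(1, 140), 2, 454), 41967), Rational(1, 2)) = Pow(Add(Rational(227, 35), 41967), Rational(1, 2)) = Pow(Rational(1469072, 35), Rational(1, 2)) = Mul(Rational(4, 35), Pow(3213595, Rational(1, 2)))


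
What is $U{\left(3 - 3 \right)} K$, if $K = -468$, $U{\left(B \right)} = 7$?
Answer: $-3276$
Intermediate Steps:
$U{\left(3 - 3 \right)} K = 7 \left(-468\right) = -3276$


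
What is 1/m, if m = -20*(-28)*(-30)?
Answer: -1/16800 ≈ -5.9524e-5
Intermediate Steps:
m = -16800 (m = 560*(-30) = -16800)
1/m = 1/(-16800) = -1/16800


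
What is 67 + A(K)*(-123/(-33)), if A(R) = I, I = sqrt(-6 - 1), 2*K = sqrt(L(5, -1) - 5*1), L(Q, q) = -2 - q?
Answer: 67 + 41*I*sqrt(7)/11 ≈ 67.0 + 9.8614*I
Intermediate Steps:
K = I*sqrt(6)/2 (K = sqrt((-2 - 1*(-1)) - 5*1)/2 = sqrt((-2 + 1) - 5)/2 = sqrt(-1 - 5)/2 = sqrt(-6)/2 = (I*sqrt(6))/2 = I*sqrt(6)/2 ≈ 1.2247*I)
I = I*sqrt(7) (I = sqrt(-7) = I*sqrt(7) ≈ 2.6458*I)
A(R) = I*sqrt(7)
67 + A(K)*(-123/(-33)) = 67 + (I*sqrt(7))*(-123/(-33)) = 67 + (I*sqrt(7))*(-123*(-1/33)) = 67 + (I*sqrt(7))*(41/11) = 67 + 41*I*sqrt(7)/11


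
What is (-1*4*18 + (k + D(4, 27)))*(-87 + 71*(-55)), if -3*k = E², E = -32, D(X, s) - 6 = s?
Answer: 4554872/3 ≈ 1.5183e+6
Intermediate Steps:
D(X, s) = 6 + s
k = -1024/3 (k = -⅓*(-32)² = -⅓*1024 = -1024/3 ≈ -341.33)
(-1*4*18 + (k + D(4, 27)))*(-87 + 71*(-55)) = (-1*4*18 + (-1024/3 + (6 + 27)))*(-87 + 71*(-55)) = (-4*18 + (-1024/3 + 33))*(-87 - 3905) = (-72 - 925/3)*(-3992) = -1141/3*(-3992) = 4554872/3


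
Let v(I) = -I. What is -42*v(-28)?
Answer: -1176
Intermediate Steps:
-42*v(-28) = -(-42)*(-28) = -42*28 = -1176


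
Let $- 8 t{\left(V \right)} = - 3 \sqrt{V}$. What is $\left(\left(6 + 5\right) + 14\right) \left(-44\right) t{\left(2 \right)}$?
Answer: $- \frac{825 \sqrt{2}}{2} \approx -583.36$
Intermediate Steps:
$t{\left(V \right)} = \frac{3 \sqrt{V}}{8}$ ($t{\left(V \right)} = - \frac{\left(-3\right) \sqrt{V}}{8} = \frac{3 \sqrt{V}}{8}$)
$\left(\left(6 + 5\right) + 14\right) \left(-44\right) t{\left(2 \right)} = \left(\left(6 + 5\right) + 14\right) \left(-44\right) \frac{3 \sqrt{2}}{8} = \left(11 + 14\right) \left(-44\right) \frac{3 \sqrt{2}}{8} = 25 \left(-44\right) \frac{3 \sqrt{2}}{8} = - 1100 \frac{3 \sqrt{2}}{8} = - \frac{825 \sqrt{2}}{2}$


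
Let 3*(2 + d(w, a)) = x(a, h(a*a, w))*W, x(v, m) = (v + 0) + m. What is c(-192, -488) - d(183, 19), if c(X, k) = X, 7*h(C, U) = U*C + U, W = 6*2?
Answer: -266846/7 ≈ -38121.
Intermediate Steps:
W = 12
h(C, U) = U/7 + C*U/7 (h(C, U) = (U*C + U)/7 = (C*U + U)/7 = (U + C*U)/7 = U/7 + C*U/7)
x(v, m) = m + v (x(v, m) = v + m = m + v)
d(w, a) = -2 + 4*a + 4*w*(1 + a²)/7 (d(w, a) = -2 + ((w*(1 + a*a)/7 + a)*12)/3 = -2 + ((w*(1 + a²)/7 + a)*12)/3 = -2 + ((a + w*(1 + a²)/7)*12)/3 = -2 + (12*a + 12*w*(1 + a²)/7)/3 = -2 + (4*a + 4*w*(1 + a²)/7) = -2 + 4*a + 4*w*(1 + a²)/7)
c(-192, -488) - d(183, 19) = -192 - (-2 + 4*19 + (4/7)*183*(1 + 19²)) = -192 - (-2 + 76 + (4/7)*183*(1 + 361)) = -192 - (-2 + 76 + (4/7)*183*362) = -192 - (-2 + 76 + 264984/7) = -192 - 1*265502/7 = -192 - 265502/7 = -266846/7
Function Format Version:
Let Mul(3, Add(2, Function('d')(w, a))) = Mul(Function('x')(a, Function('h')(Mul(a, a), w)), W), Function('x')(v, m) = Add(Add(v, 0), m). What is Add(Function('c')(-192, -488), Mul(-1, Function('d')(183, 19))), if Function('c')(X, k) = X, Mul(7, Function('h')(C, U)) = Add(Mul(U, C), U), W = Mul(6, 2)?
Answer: Rational(-266846, 7) ≈ -38121.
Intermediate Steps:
W = 12
Function('h')(C, U) = Add(Mul(Rational(1, 7), U), Mul(Rational(1, 7), C, U)) (Function('h')(C, U) = Mul(Rational(1, 7), Add(Mul(U, C), U)) = Mul(Rational(1, 7), Add(Mul(C, U), U)) = Mul(Rational(1, 7), Add(U, Mul(C, U))) = Add(Mul(Rational(1, 7), U), Mul(Rational(1, 7), C, U)))
Function('x')(v, m) = Add(m, v) (Function('x')(v, m) = Add(v, m) = Add(m, v))
Function('d')(w, a) = Add(-2, Mul(4, a), Mul(Rational(4, 7), w, Add(1, Pow(a, 2)))) (Function('d')(w, a) = Add(-2, Mul(Rational(1, 3), Mul(Add(Mul(Rational(1, 7), w, Add(1, Mul(a, a))), a), 12))) = Add(-2, Mul(Rational(1, 3), Mul(Add(Mul(Rational(1, 7), w, Add(1, Pow(a, 2))), a), 12))) = Add(-2, Mul(Rational(1, 3), Mul(Add(a, Mul(Rational(1, 7), w, Add(1, Pow(a, 2)))), 12))) = Add(-2, Mul(Rational(1, 3), Add(Mul(12, a), Mul(Rational(12, 7), w, Add(1, Pow(a, 2)))))) = Add(-2, Add(Mul(4, a), Mul(Rational(4, 7), w, Add(1, Pow(a, 2))))) = Add(-2, Mul(4, a), Mul(Rational(4, 7), w, Add(1, Pow(a, 2)))))
Add(Function('c')(-192, -488), Mul(-1, Function('d')(183, 19))) = Add(-192, Mul(-1, Add(-2, Mul(4, 19), Mul(Rational(4, 7), 183, Add(1, Pow(19, 2)))))) = Add(-192, Mul(-1, Add(-2, 76, Mul(Rational(4, 7), 183, Add(1, 361))))) = Add(-192, Mul(-1, Add(-2, 76, Mul(Rational(4, 7), 183, 362)))) = Add(-192, Mul(-1, Add(-2, 76, Rational(264984, 7)))) = Add(-192, Mul(-1, Rational(265502, 7))) = Add(-192, Rational(-265502, 7)) = Rational(-266846, 7)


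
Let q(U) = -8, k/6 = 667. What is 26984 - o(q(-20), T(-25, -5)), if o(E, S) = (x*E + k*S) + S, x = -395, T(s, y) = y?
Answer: 43839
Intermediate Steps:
k = 4002 (k = 6*667 = 4002)
o(E, S) = -395*E + 4003*S (o(E, S) = (-395*E + 4002*S) + S = -395*E + 4003*S)
26984 - o(q(-20), T(-25, -5)) = 26984 - (-395*(-8) + 4003*(-5)) = 26984 - (3160 - 20015) = 26984 - 1*(-16855) = 26984 + 16855 = 43839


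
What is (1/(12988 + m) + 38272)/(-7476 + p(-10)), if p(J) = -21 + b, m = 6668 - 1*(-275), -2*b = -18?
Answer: -254266411/49747776 ≈ -5.1111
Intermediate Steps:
b = 9 (b = -½*(-18) = 9)
m = 6943 (m = 6668 + 275 = 6943)
p(J) = -12 (p(J) = -21 + 9 = -12)
(1/(12988 + m) + 38272)/(-7476 + p(-10)) = (1/(12988 + 6943) + 38272)/(-7476 - 12) = (1/19931 + 38272)/(-7488) = (1/19931 + 38272)*(-1/7488) = (762799233/19931)*(-1/7488) = -254266411/49747776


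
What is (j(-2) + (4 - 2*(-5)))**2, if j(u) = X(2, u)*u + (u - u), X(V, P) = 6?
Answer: 4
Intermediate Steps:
j(u) = 6*u (j(u) = 6*u + (u - u) = 6*u + 0 = 6*u)
(j(-2) + (4 - 2*(-5)))**2 = (6*(-2) + (4 - 2*(-5)))**2 = (-12 + (4 + 10))**2 = (-12 + 14)**2 = 2**2 = 4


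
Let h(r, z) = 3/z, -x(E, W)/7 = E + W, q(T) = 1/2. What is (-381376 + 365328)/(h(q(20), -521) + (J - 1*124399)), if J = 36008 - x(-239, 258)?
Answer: 8361008/45982421 ≈ 0.18183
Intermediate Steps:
q(T) = 1/2
x(E, W) = -7*E - 7*W (x(E, W) = -7*(E + W) = -7*E - 7*W)
J = 36141 (J = 36008 - (-7*(-239) - 7*258) = 36008 - (1673 - 1806) = 36008 - 1*(-133) = 36008 + 133 = 36141)
h(r, z) = 3/z
(-381376 + 365328)/(h(q(20), -521) + (J - 1*124399)) = (-381376 + 365328)/(3/(-521) + (36141 - 1*124399)) = -16048/(3*(-1/521) + (36141 - 124399)) = -16048/(-3/521 - 88258) = -16048/(-45982421/521) = -16048*(-521/45982421) = 8361008/45982421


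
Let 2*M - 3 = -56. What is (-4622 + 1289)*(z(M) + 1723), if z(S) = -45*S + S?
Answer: -9629037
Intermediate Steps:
M = -53/2 (M = 3/2 + (½)*(-56) = 3/2 - 28 = -53/2 ≈ -26.500)
z(S) = -44*S
(-4622 + 1289)*(z(M) + 1723) = (-4622 + 1289)*(-44*(-53/2) + 1723) = -3333*(1166 + 1723) = -3333*2889 = -9629037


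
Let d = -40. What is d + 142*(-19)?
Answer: -2738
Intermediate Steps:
d + 142*(-19) = -40 + 142*(-19) = -40 - 2698 = -2738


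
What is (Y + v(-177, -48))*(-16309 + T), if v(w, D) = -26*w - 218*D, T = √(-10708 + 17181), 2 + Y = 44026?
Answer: -963698810 + 59090*√6473 ≈ -9.5894e+8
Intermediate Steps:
Y = 44024 (Y = -2 + 44026 = 44024)
T = √6473 ≈ 80.455
v(w, D) = -218*D - 26*w
(Y + v(-177, -48))*(-16309 + T) = (44024 + (-218*(-48) - 26*(-177)))*(-16309 + √6473) = (44024 + (10464 + 4602))*(-16309 + √6473) = (44024 + 15066)*(-16309 + √6473) = 59090*(-16309 + √6473) = -963698810 + 59090*√6473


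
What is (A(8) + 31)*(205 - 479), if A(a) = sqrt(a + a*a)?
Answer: -8494 - 1644*sqrt(2) ≈ -10819.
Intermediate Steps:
A(a) = sqrt(a + a**2)
(A(8) + 31)*(205 - 479) = (sqrt(8*(1 + 8)) + 31)*(205 - 479) = (sqrt(8*9) + 31)*(-274) = (sqrt(72) + 31)*(-274) = (6*sqrt(2) + 31)*(-274) = (31 + 6*sqrt(2))*(-274) = -8494 - 1644*sqrt(2)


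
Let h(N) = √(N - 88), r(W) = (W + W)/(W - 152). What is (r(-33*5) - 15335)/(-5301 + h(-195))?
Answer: 25767445365/8907980228 + 4860865*I*√283/8907980228 ≈ 2.8926 + 0.0091797*I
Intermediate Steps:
r(W) = 2*W/(-152 + W) (r(W) = (2*W)/(-152 + W) = 2*W/(-152 + W))
h(N) = √(-88 + N)
(r(-33*5) - 15335)/(-5301 + h(-195)) = (2*(-33*5)/(-152 - 33*5) - 15335)/(-5301 + √(-88 - 195)) = (2*(-165)/(-152 - 165) - 15335)/(-5301 + √(-283)) = (2*(-165)/(-317) - 15335)/(-5301 + I*√283) = (2*(-165)*(-1/317) - 15335)/(-5301 + I*√283) = (330/317 - 15335)/(-5301 + I*√283) = -4860865/(317*(-5301 + I*√283))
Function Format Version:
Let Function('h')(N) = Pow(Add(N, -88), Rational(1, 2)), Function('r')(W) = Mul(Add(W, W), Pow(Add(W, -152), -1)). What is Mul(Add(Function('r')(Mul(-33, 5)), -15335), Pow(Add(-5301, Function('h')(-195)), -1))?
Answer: Add(Rational(25767445365, 8907980228), Mul(Rational(4860865, 8907980228), I, Pow(283, Rational(1, 2)))) ≈ Add(2.8926, Mul(0.0091797, I))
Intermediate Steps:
Function('r')(W) = Mul(2, W, Pow(Add(-152, W), -1)) (Function('r')(W) = Mul(Mul(2, W), Pow(Add(-152, W), -1)) = Mul(2, W, Pow(Add(-152, W), -1)))
Function('h')(N) = Pow(Add(-88, N), Rational(1, 2))
Mul(Add(Function('r')(Mul(-33, 5)), -15335), Pow(Add(-5301, Function('h')(-195)), -1)) = Mul(Add(Mul(2, Mul(-33, 5), Pow(Add(-152, Mul(-33, 5)), -1)), -15335), Pow(Add(-5301, Pow(Add(-88, -195), Rational(1, 2))), -1)) = Mul(Add(Mul(2, -165, Pow(Add(-152, -165), -1)), -15335), Pow(Add(-5301, Pow(-283, Rational(1, 2))), -1)) = Mul(Add(Mul(2, -165, Pow(-317, -1)), -15335), Pow(Add(-5301, Mul(I, Pow(283, Rational(1, 2)))), -1)) = Mul(Add(Mul(2, -165, Rational(-1, 317)), -15335), Pow(Add(-5301, Mul(I, Pow(283, Rational(1, 2)))), -1)) = Mul(Add(Rational(330, 317), -15335), Pow(Add(-5301, Mul(I, Pow(283, Rational(1, 2)))), -1)) = Mul(Rational(-4860865, 317), Pow(Add(-5301, Mul(I, Pow(283, Rational(1, 2)))), -1))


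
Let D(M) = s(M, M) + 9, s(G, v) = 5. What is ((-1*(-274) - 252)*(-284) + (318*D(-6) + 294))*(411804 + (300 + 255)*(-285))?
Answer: -380950758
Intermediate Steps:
D(M) = 14 (D(M) = 5 + 9 = 14)
((-1*(-274) - 252)*(-284) + (318*D(-6) + 294))*(411804 + (300 + 255)*(-285)) = ((-1*(-274) - 252)*(-284) + (318*14 + 294))*(411804 + (300 + 255)*(-285)) = ((274 - 252)*(-284) + (4452 + 294))*(411804 + 555*(-285)) = (22*(-284) + 4746)*(411804 - 158175) = (-6248 + 4746)*253629 = -1502*253629 = -380950758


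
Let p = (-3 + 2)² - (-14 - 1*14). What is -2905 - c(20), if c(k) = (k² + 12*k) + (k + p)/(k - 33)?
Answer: -46036/13 ≈ -3541.2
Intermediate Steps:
p = 29 (p = (-1)² - (-14 - 14) = 1 - 1*(-28) = 1 + 28 = 29)
c(k) = k² + 12*k + (29 + k)/(-33 + k) (c(k) = (k² + 12*k) + (k + 29)/(k - 33) = (k² + 12*k) + (29 + k)/(-33 + k) = k² + 12*k + (29 + k)/(-33 + k))
-2905 - c(20) = -2905 - (29 + 20³ - 395*20 - 21*20²)/(-33 + 20) = -2905 - (29 + 8000 - 7900 - 21*400)/(-13) = -2905 - (-1)*(29 + 8000 - 7900 - 8400)/13 = -2905 - (-1)*(-8271)/13 = -2905 - 1*8271/13 = -2905 - 8271/13 = -46036/13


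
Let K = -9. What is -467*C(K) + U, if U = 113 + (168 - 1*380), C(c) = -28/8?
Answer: 3071/2 ≈ 1535.5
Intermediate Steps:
C(c) = -7/2 (C(c) = -28*1/8 = -7/2)
U = -99 (U = 113 + (168 - 380) = 113 - 212 = -99)
-467*C(K) + U = -467*(-7/2) - 99 = 3269/2 - 99 = 3071/2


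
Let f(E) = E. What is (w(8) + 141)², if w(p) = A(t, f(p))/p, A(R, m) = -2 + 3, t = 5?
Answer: 1274641/64 ≈ 19916.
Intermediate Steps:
A(R, m) = 1
w(p) = 1/p
(w(8) + 141)² = (1/8 + 141)² = (⅛ + 141)² = (1129/8)² = 1274641/64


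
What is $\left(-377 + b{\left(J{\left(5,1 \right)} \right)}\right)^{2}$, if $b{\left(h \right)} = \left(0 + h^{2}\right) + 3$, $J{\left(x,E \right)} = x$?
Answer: $121801$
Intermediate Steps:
$b{\left(h \right)} = 3 + h^{2}$ ($b{\left(h \right)} = h^{2} + 3 = 3 + h^{2}$)
$\left(-377 + b{\left(J{\left(5,1 \right)} \right)}\right)^{2} = \left(-377 + \left(3 + 5^{2}\right)\right)^{2} = \left(-377 + \left(3 + 25\right)\right)^{2} = \left(-377 + 28\right)^{2} = \left(-349\right)^{2} = 121801$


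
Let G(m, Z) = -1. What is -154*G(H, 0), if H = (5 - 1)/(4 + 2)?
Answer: 154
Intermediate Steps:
H = ⅔ (H = 4/6 = 4*(⅙) = ⅔ ≈ 0.66667)
-154*G(H, 0) = -154*(-1) = 154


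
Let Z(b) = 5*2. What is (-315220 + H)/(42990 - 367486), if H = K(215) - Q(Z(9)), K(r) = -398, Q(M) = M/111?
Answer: 4379201/4502382 ≈ 0.97264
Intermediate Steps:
Z(b) = 10
Q(M) = M/111 (Q(M) = M*(1/111) = M/111)
H = -44188/111 (H = -398 - 10/111 = -44188/111 ≈ -398.09)
(-315220 + H)/(42990 - 367486) = (-315220 - 44188/111)/(42990 - 367486) = -35033608/111/(-324496) = -35033608/111*(-1/324496) = 4379201/4502382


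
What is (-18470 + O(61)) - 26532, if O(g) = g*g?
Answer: -41281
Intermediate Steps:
O(g) = g²
(-18470 + O(61)) - 26532 = (-18470 + 61²) - 26532 = (-18470 + 3721) - 26532 = -14749 - 26532 = -41281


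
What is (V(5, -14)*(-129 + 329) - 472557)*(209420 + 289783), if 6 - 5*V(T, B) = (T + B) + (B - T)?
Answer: -235222955991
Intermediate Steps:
V(T, B) = 6/5 - 2*B/5 (V(T, B) = 6/5 - ((T + B) + (B - T))/5 = 6/5 - ((B + T) + (B - T))/5 = 6/5 - 2*B/5)
(V(5, -14)*(-129 + 329) - 472557)*(209420 + 289783) = ((6/5 - 2/5*(-14))*(-129 + 329) - 472557)*(209420 + 289783) = ((6/5 + 28/5)*200 - 472557)*499203 = ((34/5)*200 - 472557)*499203 = (1360 - 472557)*499203 = -471197*499203 = -235222955991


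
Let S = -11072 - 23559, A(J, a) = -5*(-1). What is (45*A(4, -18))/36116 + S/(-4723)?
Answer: 1251795871/170575868 ≈ 7.3386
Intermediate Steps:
A(J, a) = 5
S = -34631
(45*A(4, -18))/36116 + S/(-4723) = (45*5)/36116 - 34631/(-4723) = 225*(1/36116) - 34631*(-1/4723) = 225/36116 + 34631/4723 = 1251795871/170575868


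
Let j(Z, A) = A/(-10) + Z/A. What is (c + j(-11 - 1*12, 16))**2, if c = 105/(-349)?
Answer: 8687544849/779526400 ≈ 11.145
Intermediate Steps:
c = -105/349 (c = 105*(-1/349) = -105/349 ≈ -0.30086)
j(Z, A) = -A/10 + Z/A (j(Z, A) = A*(-1/10) + Z/A = -A/10 + Z/A)
(c + j(-11 - 1*12, 16))**2 = (-105/349 + (-1/10*16 + (-11 - 1*12)/16))**2 = (-105/349 + (-8/5 + (-11 - 12)*(1/16)))**2 = (-105/349 + (-8/5 - 23*1/16))**2 = (-105/349 + (-8/5 - 23/16))**2 = (-105/349 - 243/80)**2 = (-93207/27920)**2 = 8687544849/779526400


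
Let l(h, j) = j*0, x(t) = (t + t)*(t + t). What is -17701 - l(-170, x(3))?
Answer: -17701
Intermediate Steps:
x(t) = 4*t² (x(t) = (2*t)*(2*t) = 4*t²)
l(h, j) = 0
-17701 - l(-170, x(3)) = -17701 - 1*0 = -17701 + 0 = -17701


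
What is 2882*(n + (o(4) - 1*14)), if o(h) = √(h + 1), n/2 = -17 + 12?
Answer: -69168 + 2882*√5 ≈ -62724.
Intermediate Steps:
n = -10 (n = 2*(-17 + 12) = 2*(-5) = -10)
o(h) = √(1 + h)
2882*(n + (o(4) - 1*14)) = 2882*(-10 + (√(1 + 4) - 1*14)) = 2882*(-10 + (√5 - 14)) = 2882*(-10 + (-14 + √5)) = 2882*(-24 + √5) = -69168 + 2882*√5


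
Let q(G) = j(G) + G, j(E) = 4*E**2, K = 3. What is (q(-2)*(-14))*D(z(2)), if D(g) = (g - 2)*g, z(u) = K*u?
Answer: -4704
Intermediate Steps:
z(u) = 3*u
q(G) = G + 4*G**2 (q(G) = 4*G**2 + G = G + 4*G**2)
D(g) = g*(-2 + g) (D(g) = (-2 + g)*g = g*(-2 + g))
(q(-2)*(-14))*D(z(2)) = (-2*(1 + 4*(-2))*(-14))*((3*2)*(-2 + 3*2)) = (-2*(1 - 8)*(-14))*(6*(-2 + 6)) = (-2*(-7)*(-14))*(6*4) = (14*(-14))*24 = -196*24 = -4704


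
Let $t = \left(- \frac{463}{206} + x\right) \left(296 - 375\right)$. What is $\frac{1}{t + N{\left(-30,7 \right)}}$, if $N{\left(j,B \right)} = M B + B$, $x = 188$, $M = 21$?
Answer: $- \frac{206}{2991211} \approx -6.8868 \cdot 10^{-5}$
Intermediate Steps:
$N{\left(j,B \right)} = 22 B$ ($N{\left(j,B \right)} = 21 B + B = 22 B$)
$t = - \frac{3022935}{206}$ ($t = \left(- \frac{463}{206} + 188\right) \left(296 - 375\right) = \left(\left(-463\right) \frac{1}{206} + 188\right) \left(-79\right) = \left(- \frac{463}{206} + 188\right) \left(-79\right) = \frac{38265}{206} \left(-79\right) = - \frac{3022935}{206} \approx -14674.0$)
$\frac{1}{t + N{\left(-30,7 \right)}} = \frac{1}{- \frac{3022935}{206} + 22 \cdot 7} = \frac{1}{- \frac{3022935}{206} + 154} = \frac{1}{- \frac{2991211}{206}} = - \frac{206}{2991211}$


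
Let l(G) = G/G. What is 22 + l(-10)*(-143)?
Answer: -121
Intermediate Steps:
l(G) = 1
22 + l(-10)*(-143) = 22 + 1*(-143) = 22 - 143 = -121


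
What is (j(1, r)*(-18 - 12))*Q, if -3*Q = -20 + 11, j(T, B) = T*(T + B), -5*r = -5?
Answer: -180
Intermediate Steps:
r = 1 (r = -⅕*(-5) = 1)
j(T, B) = T*(B + T)
Q = 3 (Q = -(-20 + 11)/3 = -⅓*(-9) = 3)
(j(1, r)*(-18 - 12))*Q = ((1*(1 + 1))*(-18 - 12))*3 = ((1*2)*(-30))*3 = (2*(-30))*3 = -60*3 = -180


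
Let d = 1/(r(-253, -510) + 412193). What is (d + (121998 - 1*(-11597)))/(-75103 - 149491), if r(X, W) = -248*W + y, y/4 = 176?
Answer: -36029035158/60570418969 ≈ -0.59483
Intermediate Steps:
y = 704 (y = 4*176 = 704)
r(X, W) = 704 - 248*W (r(X, W) = -248*W + 704 = 704 - 248*W)
d = 1/539377 (d = 1/((704 - 248*(-510)) + 412193) = 1/((704 + 126480) + 412193) = 1/(127184 + 412193) = 1/539377 ≈ 1.8540e-6)
(d + (121998 - 1*(-11597)))/(-75103 - 149491) = (1/539377 + (121998 - 1*(-11597)))/(-75103 - 149491) = (1/539377 + (121998 + 11597))/(-224594) = (1/539377 + 133595)*(-1/224594) = (72058070316/539377)*(-1/224594) = -36029035158/60570418969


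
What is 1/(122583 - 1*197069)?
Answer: -1/74486 ≈ -1.3425e-5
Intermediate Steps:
1/(122583 - 1*197069) = 1/(122583 - 197069) = 1/(-74486) = -1/74486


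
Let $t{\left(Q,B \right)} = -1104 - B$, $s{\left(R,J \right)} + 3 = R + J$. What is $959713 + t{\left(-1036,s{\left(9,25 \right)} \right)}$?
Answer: $958578$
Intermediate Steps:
$s{\left(R,J \right)} = -3 + J + R$ ($s{\left(R,J \right)} = -3 + \left(R + J\right) = -3 + \left(J + R\right) = -3 + J + R$)
$959713 + t{\left(-1036,s{\left(9,25 \right)} \right)} = 959713 - 1135 = 958578$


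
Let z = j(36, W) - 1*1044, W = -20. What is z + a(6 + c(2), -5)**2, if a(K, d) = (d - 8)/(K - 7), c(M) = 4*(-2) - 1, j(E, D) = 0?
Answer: -104231/100 ≈ -1042.3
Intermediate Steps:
c(M) = -9 (c(M) = -8 - 1 = -9)
a(K, d) = (-8 + d)/(-7 + K)
z = -1044 (z = 0 - 1*1044 = 0 - 1044 = -1044)
z + a(6 + c(2), -5)**2 = -1044 + ((-8 - 5)/(-7 + (6 - 9)))**2 = -1044 + (-13/(-7 - 3))**2 = -1044 + (-13/(-10))**2 = -1044 + (-1/10*(-13))**2 = -1044 + (13/10)**2 = -1044 + 169/100 = -104231/100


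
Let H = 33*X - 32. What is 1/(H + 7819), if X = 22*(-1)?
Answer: 1/7061 ≈ 0.00014162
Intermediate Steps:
X = -22
H = -758 (H = 33*(-22) - 32 = -726 - 32 = -758)
1/(H + 7819) = 1/(-758 + 7819) = 1/7061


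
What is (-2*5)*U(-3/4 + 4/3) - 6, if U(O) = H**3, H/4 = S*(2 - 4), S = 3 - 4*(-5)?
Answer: 62295034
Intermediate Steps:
S = 23 (S = 3 + 20 = 23)
H = -184 (H = 4*(23*(2 - 4)) = 4*(23*(-2)) = 4*(-46) = -184)
U(O) = -6229504 (U(O) = (-184)**3 = -6229504)
(-2*5)*U(-3/4 + 4/3) - 6 = -2*5*(-6229504) - 6 = -10*(-6229504) - 6 = 62295040 - 6 = 62295034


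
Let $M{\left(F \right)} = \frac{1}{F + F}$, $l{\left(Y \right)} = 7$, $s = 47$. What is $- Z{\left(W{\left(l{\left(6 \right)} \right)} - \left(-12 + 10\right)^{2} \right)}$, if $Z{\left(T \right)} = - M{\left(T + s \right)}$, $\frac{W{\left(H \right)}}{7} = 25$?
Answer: $\frac{1}{436} \approx 0.0022936$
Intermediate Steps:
$W{\left(H \right)} = 175$ ($W{\left(H \right)} = 7 \cdot 25 = 175$)
$M{\left(F \right)} = \frac{1}{2 F}$
$Z{\left(T \right)} = - \frac{1}{2 \left(47 + T\right)}$ ($Z{\left(T \right)} = - \frac{1}{2 \left(T + 47\right)} = - \frac{1}{2 \left(47 + T\right)}$)
$- Z{\left(W{\left(l{\left(6 \right)} \right)} - \left(-12 + 10\right)^{2} \right)} = - \frac{-1}{94 + 2 \left(175 - \left(-12 + 10\right)^{2}\right)} = - \frac{-1}{94 + 2 \left(175 - \left(-2\right)^{2}\right)} = - \frac{-1}{94 + 2 \left(175 - 4\right)} = - \frac{-1}{94 + 2 \cdot 171} = - \frac{-1}{94 + 342} = - \frac{-1}{436} = \left(-1\right) \left(- \frac{1}{436}\right) = \frac{1}{436}$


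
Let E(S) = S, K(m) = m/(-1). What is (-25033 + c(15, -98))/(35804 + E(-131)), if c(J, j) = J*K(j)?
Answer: -23563/35673 ≈ -0.66053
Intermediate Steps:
K(m) = -m (K(m) = m*(-1) = -m)
c(J, j) = -J*j (c(J, j) = J*(-j) = -J*j)
(-25033 + c(15, -98))/(35804 + E(-131)) = (-25033 - 1*15*(-98))/(35804 - 131) = (-25033 + 1470)/35673 = -23563*1/35673 = -23563/35673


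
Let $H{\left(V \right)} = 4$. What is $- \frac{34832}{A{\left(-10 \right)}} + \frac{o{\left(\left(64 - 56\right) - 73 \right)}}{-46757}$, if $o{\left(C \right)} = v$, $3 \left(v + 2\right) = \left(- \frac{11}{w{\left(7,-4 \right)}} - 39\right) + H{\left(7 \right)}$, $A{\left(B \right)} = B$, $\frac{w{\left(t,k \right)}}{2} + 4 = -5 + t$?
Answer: $\frac{3257279903}{935140} \approx 3483.2$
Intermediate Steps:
$w{\left(t,k \right)} = -18 + 2 t$ ($w{\left(t,k \right)} = -8 + 2 \left(-5 + t\right) = -8 + \left(-10 + 2 t\right) = -18 + 2 t$)
$v = - \frac{51}{4}$ ($v = -2 + \frac{\left(- \frac{11}{-18 + 2 \cdot 7} - 39\right) + 4}{3} = -2 + \frac{\left(- \frac{11}{-18 + 14} - 39\right) + 4}{3} = -2 + \frac{\left(- \frac{11}{-4} - 39\right) + 4}{3} = -2 + \frac{\left(\left(-11\right) \left(- \frac{1}{4}\right) - 39\right) + 4}{3} = -2 + \frac{\left(\frac{11}{4} - 39\right) + 4}{3} = -2 + \frac{- \frac{145}{4} + 4}{3} = -2 + \frac{1}{3} \left(- \frac{129}{4}\right) = -2 - \frac{43}{4} = - \frac{51}{4} \approx -12.75$)
$o{\left(C \right)} = - \frac{51}{4}$
$- \frac{34832}{A{\left(-10 \right)}} + \frac{o{\left(\left(64 - 56\right) - 73 \right)}}{-46757} = - \frac{34832}{-10} - \frac{51}{4 \left(-46757\right)} = \left(-34832\right) \left(- \frac{1}{10}\right) - - \frac{51}{187028} = \frac{17416}{5} + \frac{51}{187028} = \frac{3257279903}{935140}$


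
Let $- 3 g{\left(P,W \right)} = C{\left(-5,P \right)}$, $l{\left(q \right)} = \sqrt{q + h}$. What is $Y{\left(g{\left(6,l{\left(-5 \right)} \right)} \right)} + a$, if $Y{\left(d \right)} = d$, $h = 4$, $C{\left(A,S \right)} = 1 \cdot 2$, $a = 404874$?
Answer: $\frac{1214620}{3} \approx 4.0487 \cdot 10^{5}$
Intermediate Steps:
$C{\left(A,S \right)} = 2$
$l{\left(q \right)} = \sqrt{4 + q}$ ($l{\left(q \right)} = \sqrt{q + 4} = \sqrt{4 + q}$)
$g{\left(P,W \right)} = - \frac{2}{3}$ ($g{\left(P,W \right)} = \left(- \frac{1}{3}\right) 2 = - \frac{2}{3}$)
$Y{\left(g{\left(6,l{\left(-5 \right)} \right)} \right)} + a = - \frac{2}{3} + 404874 = \frac{1214620}{3}$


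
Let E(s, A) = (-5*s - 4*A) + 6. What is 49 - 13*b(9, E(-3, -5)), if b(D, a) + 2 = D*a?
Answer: -4722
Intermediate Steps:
E(s, A) = 6 - 5*s - 4*A
b(D, a) = -2 + D*a
49 - 13*b(9, E(-3, -5)) = 49 - 13*(-2 + 9*(6 - 5*(-3) - 4*(-5))) = 49 - 13*(-2 + 9*(6 + 15 + 20)) = 49 - 13*(-2 + 9*41) = 49 - 13*(-2 + 369) = 49 - 13*367 = 49 - 4771 = -4722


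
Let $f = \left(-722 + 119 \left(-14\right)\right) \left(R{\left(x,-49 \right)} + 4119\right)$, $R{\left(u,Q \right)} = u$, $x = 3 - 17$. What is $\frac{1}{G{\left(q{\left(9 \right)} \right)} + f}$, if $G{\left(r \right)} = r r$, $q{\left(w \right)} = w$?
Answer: $- \frac{1}{9802659} \approx -1.0201 \cdot 10^{-7}$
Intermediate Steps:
$x = -14$ ($x = 3 - 17 = -14$)
$G{\left(r \right)} = r^{2}$
$f = -9802740$ ($f = \left(-722 + 119 \left(-14\right)\right) \left(-14 + 4119\right) = \left(-722 - 1666\right) 4105 = \left(-2388\right) 4105 = -9802740$)
$\frac{1}{G{\left(q{\left(9 \right)} \right)} + f} = \frac{1}{9^{2} - 9802740} = \frac{1}{81 - 9802740} = \frac{1}{-9802659} = - \frac{1}{9802659}$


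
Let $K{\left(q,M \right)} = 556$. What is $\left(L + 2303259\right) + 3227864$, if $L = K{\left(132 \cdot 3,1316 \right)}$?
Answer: $5531679$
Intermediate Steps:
$L = 556$
$\left(L + 2303259\right) + 3227864 = \left(556 + 2303259\right) + 3227864 = 2303815 + 3227864 = 5531679$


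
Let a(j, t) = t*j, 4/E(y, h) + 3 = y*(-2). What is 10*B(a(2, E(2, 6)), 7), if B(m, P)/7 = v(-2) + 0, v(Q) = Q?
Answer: -140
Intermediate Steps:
E(y, h) = 4/(-3 - 2*y) (E(y, h) = 4/(-3 + y*(-2)) = 4/(-3 - 2*y))
a(j, t) = j*t
B(m, P) = -14 (B(m, P) = 7*(-2 + 0) = 7*(-2) = -14)
10*B(a(2, E(2, 6)), 7) = 10*(-14) = -140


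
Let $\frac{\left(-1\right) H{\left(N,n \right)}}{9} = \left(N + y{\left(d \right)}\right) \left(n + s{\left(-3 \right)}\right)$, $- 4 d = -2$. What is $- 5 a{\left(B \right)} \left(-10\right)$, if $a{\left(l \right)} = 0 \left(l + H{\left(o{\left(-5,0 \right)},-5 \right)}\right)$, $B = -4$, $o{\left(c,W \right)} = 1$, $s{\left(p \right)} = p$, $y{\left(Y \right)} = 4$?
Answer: $0$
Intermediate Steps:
$d = \frac{1}{2}$ ($d = \left(- \frac{1}{4}\right) \left(-2\right) = \frac{1}{2} \approx 0.5$)
$H{\left(N,n \right)} = - 9 \left(-3 + n\right) \left(4 + N\right)$ ($H{\left(N,n \right)} = - 9 \left(N + 4\right) \left(n - 3\right) = - 9 \left(4 + N\right) \left(-3 + n\right) = - 9 \left(-3 + n\right) \left(4 + N\right)$)
$a{\left(l \right)} = 0$ ($a{\left(l \right)} = 0 \left(l + \left(108 - -180 + 27 \cdot 1 - 9 \left(-5\right)\right)\right) = 0 \left(l + \left(108 + 180 + 27 + 45\right)\right) = 0 \left(l + 360\right) = 0 \left(360 + l\right) = 0$)
$- 5 a{\left(B \right)} \left(-10\right) = \left(-5\right) 0 \left(-10\right) = 0 \left(-10\right) = 0$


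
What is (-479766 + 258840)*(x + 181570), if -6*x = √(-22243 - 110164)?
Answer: -40113533820 + 36821*I*√132407 ≈ -4.0114e+10 + 1.3398e+7*I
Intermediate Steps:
x = -I*√132407/6 (x = -√(-22243 - 110164)/6 = -I*√132407/6 ≈ -60.646*I)
(-479766 + 258840)*(x + 181570) = (-479766 + 258840)*(-I*√132407/6 + 181570) = -220926*(181570 - I*√132407/6) = -40113533820 + 36821*I*√132407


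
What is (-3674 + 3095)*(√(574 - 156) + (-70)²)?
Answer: -2837100 - 579*√418 ≈ -2.8489e+6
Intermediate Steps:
(-3674 + 3095)*(√(574 - 156) + (-70)²) = -579*(√418 + 4900) = -579*(4900 + √418) = -2837100 - 579*√418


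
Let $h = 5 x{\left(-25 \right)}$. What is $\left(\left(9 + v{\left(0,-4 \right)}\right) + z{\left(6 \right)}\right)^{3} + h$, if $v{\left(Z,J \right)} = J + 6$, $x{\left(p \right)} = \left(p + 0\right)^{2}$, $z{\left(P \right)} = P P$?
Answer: $106948$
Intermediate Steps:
$z{\left(P \right)} = P^{2}$
$x{\left(p \right)} = p^{2}$
$v{\left(Z,J \right)} = 6 + J$
$h = 3125$ ($h = 5 \left(-25\right)^{2} = 5 \cdot 625 = 3125$)
$\left(\left(9 + v{\left(0,-4 \right)}\right) + z{\left(6 \right)}\right)^{3} + h = \left(\left(9 + \left(6 - 4\right)\right) + 6^{2}\right)^{3} + 3125 = \left(\left(9 + 2\right) + 36\right)^{3} + 3125 = \left(11 + 36\right)^{3} + 3125 = 47^{3} + 3125 = 103823 + 3125 = 106948$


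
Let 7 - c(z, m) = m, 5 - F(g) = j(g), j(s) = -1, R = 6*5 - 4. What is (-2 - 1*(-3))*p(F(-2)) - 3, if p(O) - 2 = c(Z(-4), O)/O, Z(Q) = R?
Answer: -5/6 ≈ -0.83333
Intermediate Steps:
R = 26 (R = 30 - 4 = 26)
F(g) = 6 (F(g) = 5 - 1*(-1) = 5 + 1 = 6)
Z(Q) = 26
c(z, m) = 7 - m
p(O) = 2 + (7 - O)/O
(-2 - 1*(-3))*p(F(-2)) - 3 = (-2 - 1*(-3))*((7 + 6)/6) - 3 = (-2 + 3)*((1/6)*13) - 3 = 1*(13/6) - 3 = 13/6 - 3 = -5/6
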